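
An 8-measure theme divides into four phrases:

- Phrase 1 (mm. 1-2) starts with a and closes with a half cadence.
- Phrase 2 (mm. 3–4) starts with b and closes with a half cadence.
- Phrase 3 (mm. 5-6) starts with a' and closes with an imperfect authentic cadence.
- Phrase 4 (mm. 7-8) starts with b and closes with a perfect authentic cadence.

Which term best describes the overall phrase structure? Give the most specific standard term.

Four phrases in two halves: the first half (bars 1–4) ends with a half cadence, the second (measures 5–8) with a perfect authentic cadence — a large antecedent–consequent pair, i.e. a double period.
Phrase 3 begins with the same material as phrase 1, making it parallel.

parallel double period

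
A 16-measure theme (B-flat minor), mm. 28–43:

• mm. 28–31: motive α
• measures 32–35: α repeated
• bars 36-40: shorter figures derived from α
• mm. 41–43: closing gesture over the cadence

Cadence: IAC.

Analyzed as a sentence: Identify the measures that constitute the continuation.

measures 36–43

After the presentation (mm. 28-35), the continuation covers the fragmentation through the cadence: mm. 36–43.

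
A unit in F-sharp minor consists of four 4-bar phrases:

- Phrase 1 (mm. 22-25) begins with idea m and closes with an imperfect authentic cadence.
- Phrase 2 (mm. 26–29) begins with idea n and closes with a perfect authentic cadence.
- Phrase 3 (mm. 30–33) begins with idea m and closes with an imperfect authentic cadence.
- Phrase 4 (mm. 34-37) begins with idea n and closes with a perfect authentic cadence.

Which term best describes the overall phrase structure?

repeated period

The cadence pattern IAC–PAC–IAC–PAC is weak–strong twice, and phrases 3–4 restate phrases 1–2: a period heard twice, not a double period (which would end weakly at phrase 2).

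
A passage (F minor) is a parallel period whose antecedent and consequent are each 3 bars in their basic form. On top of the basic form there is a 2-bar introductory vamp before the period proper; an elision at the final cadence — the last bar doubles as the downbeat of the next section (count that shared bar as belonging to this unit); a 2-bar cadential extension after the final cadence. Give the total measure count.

10 measures

Basic parallel period: 3 + 3 = 6 bars.
6 (basic form) + 2 (introduction) + 2 (cadential extension) = 10.
The elision shares a bar with the next section but does not change this unit's count.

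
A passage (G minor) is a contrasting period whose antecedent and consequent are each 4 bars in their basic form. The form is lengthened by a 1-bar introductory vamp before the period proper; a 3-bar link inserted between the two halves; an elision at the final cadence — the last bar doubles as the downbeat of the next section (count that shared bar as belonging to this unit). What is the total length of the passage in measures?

12 measures

Basic contrasting period: 4 + 4 = 8 bars.
8 (basic form) + 1 (introduction) + 3 (link) = 12.
The elision shares a bar with the next section but does not change this unit's count.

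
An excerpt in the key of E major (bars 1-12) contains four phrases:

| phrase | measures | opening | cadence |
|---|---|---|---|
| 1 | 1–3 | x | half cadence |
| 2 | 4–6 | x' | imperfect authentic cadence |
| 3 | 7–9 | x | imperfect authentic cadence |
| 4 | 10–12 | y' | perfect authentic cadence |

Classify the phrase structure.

parallel double period

Four phrases in two halves: the first half (bars 1–6) ends with an imperfect authentic cadence, the second (bars 7–12) with a perfect authentic cadence — a large antecedent–consequent pair, i.e. a double period.
Phrase 3 begins with the same material as phrase 1, making it parallel.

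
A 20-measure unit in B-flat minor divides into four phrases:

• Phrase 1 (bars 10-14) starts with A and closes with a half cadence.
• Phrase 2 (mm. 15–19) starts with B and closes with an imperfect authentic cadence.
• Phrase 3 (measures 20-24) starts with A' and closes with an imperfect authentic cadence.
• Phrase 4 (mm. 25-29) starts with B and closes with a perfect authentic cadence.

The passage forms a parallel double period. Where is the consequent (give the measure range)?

In a double period the four phrases pair into a large antecedent (phrases 1–2, ending imperfect authentic cadence) and a large consequent (phrases 3–4, ending perfect authentic cadence). The consequent spans mm. 20–29.

measures 20–29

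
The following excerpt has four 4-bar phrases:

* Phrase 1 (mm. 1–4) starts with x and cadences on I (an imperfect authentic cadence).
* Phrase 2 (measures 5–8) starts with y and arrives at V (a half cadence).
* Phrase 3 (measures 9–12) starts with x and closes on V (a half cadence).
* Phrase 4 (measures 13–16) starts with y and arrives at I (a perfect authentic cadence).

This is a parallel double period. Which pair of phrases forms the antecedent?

phrases 1 and 2

In a double period the first pair of phrases (ending half cadence) is the large antecedent and the second pair (ending perfect authentic cadence) is the large consequent; the antecedent is phrases 1 and 2.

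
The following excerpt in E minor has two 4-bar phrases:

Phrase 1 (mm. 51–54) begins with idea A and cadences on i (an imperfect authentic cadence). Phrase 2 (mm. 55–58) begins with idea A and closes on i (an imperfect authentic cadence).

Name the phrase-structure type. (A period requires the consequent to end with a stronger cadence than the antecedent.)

Both phrases have the same opening (A) and the same cadence (imperfect authentic cadence): the second is a restatement, not a consequent, so this is a repeated phrase rather than a period.

repeated phrase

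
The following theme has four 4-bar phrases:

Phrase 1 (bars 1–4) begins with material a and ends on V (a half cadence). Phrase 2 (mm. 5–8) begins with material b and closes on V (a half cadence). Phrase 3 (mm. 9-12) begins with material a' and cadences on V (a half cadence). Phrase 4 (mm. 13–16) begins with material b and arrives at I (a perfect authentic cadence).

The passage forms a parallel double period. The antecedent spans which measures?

measures 1–8

In a double period the four phrases pair into a large antecedent (phrases 1–2, ending half cadence) and a large consequent (phrases 3–4, ending perfect authentic cadence). The antecedent spans bars 1–8.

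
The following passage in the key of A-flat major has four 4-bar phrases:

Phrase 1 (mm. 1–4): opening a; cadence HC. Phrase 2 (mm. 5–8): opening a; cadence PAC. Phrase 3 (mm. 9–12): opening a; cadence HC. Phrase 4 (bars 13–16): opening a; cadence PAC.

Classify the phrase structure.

The cadence pattern HC–PAC–HC–PAC is weak–strong twice, and phrases 3–4 restate phrases 1–2: a period heard twice, not a double period (which would end weakly at phrase 2).

repeated period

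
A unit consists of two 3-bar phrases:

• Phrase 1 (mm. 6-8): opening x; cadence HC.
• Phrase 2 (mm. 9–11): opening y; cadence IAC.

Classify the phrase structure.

Phrase 1 ends with a half cadence (weaker) and phrase 2 with an imperfect authentic cadence (stronger): antecedent + consequent = a period.
The two phrases open with different material (x / y), so the period is contrasting.

contrasting period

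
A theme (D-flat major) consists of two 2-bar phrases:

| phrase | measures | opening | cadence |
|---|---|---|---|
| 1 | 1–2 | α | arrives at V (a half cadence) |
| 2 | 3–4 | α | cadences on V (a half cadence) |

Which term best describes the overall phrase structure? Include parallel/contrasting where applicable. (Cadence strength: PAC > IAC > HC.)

repeated phrase

Both phrases have the same opening (α) and the same cadence (half cadence): the second is a restatement, not a consequent, so this is a repeated phrase rather than a period.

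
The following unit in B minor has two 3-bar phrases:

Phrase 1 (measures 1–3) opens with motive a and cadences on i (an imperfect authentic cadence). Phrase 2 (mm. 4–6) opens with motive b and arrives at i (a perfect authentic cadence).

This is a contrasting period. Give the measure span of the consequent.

The phrase ending with the weaker cadence (imperfect authentic cadence) is the antecedent; the one ending more conclusively (perfect authentic cadence) is the consequent. The consequent is measures 4–6.

measures 4–6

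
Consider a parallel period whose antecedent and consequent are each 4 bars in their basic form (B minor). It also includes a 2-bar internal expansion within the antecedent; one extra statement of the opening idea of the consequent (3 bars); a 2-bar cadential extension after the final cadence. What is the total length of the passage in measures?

15 measures

Basic parallel period: 4 + 4 = 8 bars.
8 (basic form) + 2 (internal expansion) + 3 (extra statement) + 2 (cadential extension) = 15.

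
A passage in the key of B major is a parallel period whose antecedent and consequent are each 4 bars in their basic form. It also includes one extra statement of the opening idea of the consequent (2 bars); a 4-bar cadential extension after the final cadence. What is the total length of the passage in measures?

14 measures

Basic parallel period: 4 + 4 = 8 bars.
8 (basic form) + 2 (extra statement) + 4 (cadential extension) = 14.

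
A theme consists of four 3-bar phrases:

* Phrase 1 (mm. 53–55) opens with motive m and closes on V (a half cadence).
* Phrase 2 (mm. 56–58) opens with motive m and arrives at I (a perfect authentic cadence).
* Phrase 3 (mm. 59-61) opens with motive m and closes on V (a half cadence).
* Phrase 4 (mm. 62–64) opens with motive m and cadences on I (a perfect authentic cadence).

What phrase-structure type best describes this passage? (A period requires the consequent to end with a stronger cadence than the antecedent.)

repeated period

The cadence pattern HC–PAC–HC–PAC is weak–strong twice, and phrases 3–4 restate phrases 1–2: a period heard twice, not a double period (which would end weakly at phrase 2).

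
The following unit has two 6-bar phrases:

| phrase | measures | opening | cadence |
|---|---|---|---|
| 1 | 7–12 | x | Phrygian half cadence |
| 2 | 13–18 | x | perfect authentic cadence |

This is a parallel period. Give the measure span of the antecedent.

measures 7–12

The phrase ending with the weaker cadence (Phrygian half cadence) is the antecedent; the one ending more conclusively (perfect authentic cadence) is the consequent. The antecedent is measures 7–12.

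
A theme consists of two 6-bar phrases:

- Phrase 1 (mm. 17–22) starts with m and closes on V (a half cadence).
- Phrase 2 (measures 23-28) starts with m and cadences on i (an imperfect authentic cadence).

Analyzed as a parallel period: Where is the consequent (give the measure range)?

measures 23–28

The antecedent is the phrase ending with the weaker cadence (half cadence, phrase 1) and the consequent the one ending more conclusively (imperfect authentic cadence, phrase 2); the consequent is mm. 23–28.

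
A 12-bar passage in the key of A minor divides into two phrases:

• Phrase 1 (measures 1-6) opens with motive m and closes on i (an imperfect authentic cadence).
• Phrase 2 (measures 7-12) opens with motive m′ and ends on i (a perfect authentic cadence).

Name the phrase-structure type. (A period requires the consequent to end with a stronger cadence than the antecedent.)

parallel period

Phrase 1 ends with an imperfect authentic cadence (weaker) and phrase 2 with a perfect authentic cadence (stronger): antecedent + consequent = a period.
The two phrases open with the same material (m / m′), so the period is parallel.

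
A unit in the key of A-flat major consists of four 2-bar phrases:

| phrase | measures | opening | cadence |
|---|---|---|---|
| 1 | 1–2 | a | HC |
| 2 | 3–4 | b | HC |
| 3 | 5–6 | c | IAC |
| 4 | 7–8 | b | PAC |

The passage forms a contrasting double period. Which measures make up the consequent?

measures 5–8

In a double period the four phrases pair into a large antecedent (phrases 1–2, ending half cadence) and a large consequent (phrases 3–4, ending perfect authentic cadence). The consequent spans bars 5–8.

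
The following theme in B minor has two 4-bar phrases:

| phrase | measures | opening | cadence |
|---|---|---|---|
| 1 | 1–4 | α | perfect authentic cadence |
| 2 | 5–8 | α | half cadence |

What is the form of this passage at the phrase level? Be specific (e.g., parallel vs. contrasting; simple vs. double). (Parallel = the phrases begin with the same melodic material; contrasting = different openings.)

phrase group

The second phrase closes with a half cadence, which is not stronger than the first phrase's perfect authentic cadence; without a weak→strong cadential pair there is no antecedent–consequent relationship, so this is a phrase group rather than a period.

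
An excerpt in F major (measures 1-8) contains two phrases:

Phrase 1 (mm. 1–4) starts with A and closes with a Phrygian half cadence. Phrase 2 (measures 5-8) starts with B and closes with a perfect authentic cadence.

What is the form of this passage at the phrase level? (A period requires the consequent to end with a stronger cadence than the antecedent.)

contrasting period

Phrase 1 ends with a Phrygian half cadence (weaker) and phrase 2 with a perfect authentic cadence (stronger): antecedent + consequent = a period.
The two phrases open with different material (A / B), so the period is contrasting.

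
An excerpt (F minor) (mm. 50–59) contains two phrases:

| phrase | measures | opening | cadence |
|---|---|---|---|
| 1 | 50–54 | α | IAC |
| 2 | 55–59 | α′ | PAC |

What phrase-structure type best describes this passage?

parallel period

Phrase 1 ends with an imperfect authentic cadence (weaker) and phrase 2 with a perfect authentic cadence (stronger): antecedent + consequent = a period.
The two phrases open with the same material (α / α′), so the period is parallel.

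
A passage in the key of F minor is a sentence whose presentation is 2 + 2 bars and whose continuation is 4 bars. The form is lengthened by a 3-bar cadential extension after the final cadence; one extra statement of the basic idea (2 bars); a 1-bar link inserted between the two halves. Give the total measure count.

14 measures

Basic sentence: 2 + 2 + 4 = 8 bars.
8 (basic form) + 3 (cadential extension) + 2 (extra statement) + 1 (link) = 14.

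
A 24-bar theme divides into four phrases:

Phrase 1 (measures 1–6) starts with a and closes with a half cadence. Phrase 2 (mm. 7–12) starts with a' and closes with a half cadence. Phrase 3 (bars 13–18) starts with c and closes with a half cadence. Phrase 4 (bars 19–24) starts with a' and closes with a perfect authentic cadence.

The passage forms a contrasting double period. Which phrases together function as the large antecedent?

phrases 1 and 2

In a double period the first pair of phrases (ending half cadence) is the large antecedent and the second pair (ending perfect authentic cadence) is the large consequent; the antecedent is phrases 1 and 2.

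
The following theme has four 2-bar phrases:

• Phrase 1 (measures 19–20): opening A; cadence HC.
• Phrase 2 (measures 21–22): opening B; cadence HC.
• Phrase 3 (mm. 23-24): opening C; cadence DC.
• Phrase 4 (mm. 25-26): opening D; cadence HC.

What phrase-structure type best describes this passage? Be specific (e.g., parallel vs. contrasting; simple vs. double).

phrase group

Phrase 4 ends with a half cadence, no stronger than phrase 2's half cadence, so the four phrases do not form a double period; nor do phrases 3–4 duplicate 1–2, so it is not a repeated period. With no phrase reaching a conclusive cadence, the passage is a phrase group.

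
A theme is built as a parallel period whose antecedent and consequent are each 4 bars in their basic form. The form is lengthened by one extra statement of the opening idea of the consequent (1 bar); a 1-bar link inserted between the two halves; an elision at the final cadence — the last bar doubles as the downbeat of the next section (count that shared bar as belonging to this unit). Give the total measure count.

10 measures

Basic parallel period: 4 + 4 = 8 bars.
8 (basic form) + 1 (extra statement) + 1 (link) = 10.
The elision shares a bar with the next section but does not change this unit's count.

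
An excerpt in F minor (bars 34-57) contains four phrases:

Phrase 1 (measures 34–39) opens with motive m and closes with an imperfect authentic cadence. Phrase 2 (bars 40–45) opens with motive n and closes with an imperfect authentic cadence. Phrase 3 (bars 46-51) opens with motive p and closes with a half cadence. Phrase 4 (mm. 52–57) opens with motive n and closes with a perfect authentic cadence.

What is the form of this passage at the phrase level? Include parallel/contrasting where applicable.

Four phrases in two halves: the first half (mm. 34–45) ends with an imperfect authentic cadence, the second (mm. 46-57) with a perfect authentic cadence — a large antecedent–consequent pair, i.e. a double period.
Phrase 3 begins with different material from phrase 1, making it contrasting.

contrasting double period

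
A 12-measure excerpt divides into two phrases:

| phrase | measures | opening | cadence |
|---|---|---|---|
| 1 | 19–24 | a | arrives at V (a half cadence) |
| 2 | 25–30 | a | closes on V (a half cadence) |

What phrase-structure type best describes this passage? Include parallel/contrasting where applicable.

Both phrases have the same opening (a) and the same cadence (half cadence): the second is a restatement, not a consequent, so this is a repeated phrase rather than a period.

repeated phrase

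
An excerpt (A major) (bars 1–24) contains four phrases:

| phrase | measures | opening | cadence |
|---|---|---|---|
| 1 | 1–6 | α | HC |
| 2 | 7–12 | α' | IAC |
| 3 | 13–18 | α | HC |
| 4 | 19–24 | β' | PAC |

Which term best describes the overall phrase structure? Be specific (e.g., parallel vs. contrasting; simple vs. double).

parallel double period

Four phrases in two halves: the first half (measures 1–12) ends with an imperfect authentic cadence, the second (measures 13–24) with a perfect authentic cadence — a large antecedent–consequent pair, i.e. a double period.
Phrase 3 begins with the same material as phrase 1, making it parallel.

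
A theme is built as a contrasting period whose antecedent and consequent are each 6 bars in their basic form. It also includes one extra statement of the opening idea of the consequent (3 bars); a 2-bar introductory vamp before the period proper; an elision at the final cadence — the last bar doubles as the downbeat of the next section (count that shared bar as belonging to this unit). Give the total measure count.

17 measures

Basic contrasting period: 6 + 6 = 12 bars.
12 (basic form) + 3 (extra statement) + 2 (introduction) = 17.
The elision shares a bar with the next section but does not change this unit's count.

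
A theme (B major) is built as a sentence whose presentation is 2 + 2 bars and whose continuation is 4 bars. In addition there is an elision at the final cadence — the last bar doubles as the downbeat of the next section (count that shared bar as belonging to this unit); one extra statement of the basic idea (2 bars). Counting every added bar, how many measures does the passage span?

10 measures

Basic sentence: 2 + 2 + 4 = 8 bars.
8 (basic form) + 2 (extra statement) = 10.
The elision shares a bar with the next section but does not change this unit's count.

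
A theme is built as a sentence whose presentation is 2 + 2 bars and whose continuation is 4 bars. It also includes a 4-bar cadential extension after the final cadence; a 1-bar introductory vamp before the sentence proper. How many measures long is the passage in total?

Basic sentence: 2 + 2 + 4 = 8 bars.
8 (basic form) + 4 (cadential extension) + 1 (introduction) = 13.

13 measures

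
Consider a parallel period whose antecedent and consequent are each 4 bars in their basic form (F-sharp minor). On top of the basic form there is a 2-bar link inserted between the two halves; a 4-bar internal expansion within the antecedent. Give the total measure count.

Basic parallel period: 4 + 4 = 8 bars.
8 (basic form) + 2 (link) + 4 (internal expansion) = 14.

14 measures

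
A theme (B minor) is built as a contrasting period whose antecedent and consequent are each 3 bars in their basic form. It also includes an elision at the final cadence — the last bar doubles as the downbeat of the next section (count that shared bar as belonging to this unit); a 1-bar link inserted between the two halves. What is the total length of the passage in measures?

Basic contrasting period: 3 + 3 = 6 bars.
6 (basic form) + 1 (link) = 7.
The elision shares a bar with the next section but does not change this unit's count.

7 measures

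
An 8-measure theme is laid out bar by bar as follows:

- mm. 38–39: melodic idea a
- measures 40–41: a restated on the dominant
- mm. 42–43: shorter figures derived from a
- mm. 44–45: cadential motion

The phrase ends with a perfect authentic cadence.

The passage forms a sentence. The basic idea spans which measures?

measures 38–39

The presentation of a sentence is the basic idea (bars 38–39) plus its repetition (mm. 40–41); the basic idea is therefore measures 38-39.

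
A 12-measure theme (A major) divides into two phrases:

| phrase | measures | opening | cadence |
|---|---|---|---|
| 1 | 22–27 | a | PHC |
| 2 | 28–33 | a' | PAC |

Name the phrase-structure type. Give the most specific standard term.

parallel period

Phrase 1 ends with a Phrygian half cadence (weaker) and phrase 2 with a perfect authentic cadence (stronger): antecedent + consequent = a period.
The two phrases open with the same material (a / a'), so the period is parallel.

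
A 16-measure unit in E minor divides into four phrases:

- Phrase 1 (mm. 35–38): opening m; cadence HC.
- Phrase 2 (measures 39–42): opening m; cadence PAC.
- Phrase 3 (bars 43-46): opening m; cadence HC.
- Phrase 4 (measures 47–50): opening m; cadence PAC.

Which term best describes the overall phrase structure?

The cadence pattern HC–PAC–HC–PAC is weak–strong twice, and phrases 3–4 restate phrases 1–2: a period heard twice, not a double period (which would end weakly at phrase 2).

repeated period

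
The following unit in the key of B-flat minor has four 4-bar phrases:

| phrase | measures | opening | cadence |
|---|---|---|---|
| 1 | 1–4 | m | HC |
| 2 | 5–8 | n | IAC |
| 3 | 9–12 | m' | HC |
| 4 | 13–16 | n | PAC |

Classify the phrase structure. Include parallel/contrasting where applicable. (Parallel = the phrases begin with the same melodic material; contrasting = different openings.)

Four phrases in two halves: the first half (bars 1–8) ends with an imperfect authentic cadence, the second (bars 9-16) with a perfect authentic cadence — a large antecedent–consequent pair, i.e. a double period.
Phrase 3 begins with the same material as phrase 1, making it parallel.

parallel double period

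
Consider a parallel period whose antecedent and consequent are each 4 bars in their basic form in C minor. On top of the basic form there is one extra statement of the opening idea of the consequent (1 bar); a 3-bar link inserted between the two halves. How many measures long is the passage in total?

12 measures

Basic parallel period: 4 + 4 = 8 bars.
8 (basic form) + 1 (extra statement) + 3 (link) = 12.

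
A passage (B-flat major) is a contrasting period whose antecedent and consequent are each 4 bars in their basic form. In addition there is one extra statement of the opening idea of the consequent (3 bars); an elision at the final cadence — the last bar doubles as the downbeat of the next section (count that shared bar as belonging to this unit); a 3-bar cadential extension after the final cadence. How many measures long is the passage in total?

Basic contrasting period: 4 + 4 = 8 bars.
8 (basic form) + 3 (extra statement) + 3 (cadential extension) = 14.
The elision shares a bar with the next section but does not change this unit's count.

14 measures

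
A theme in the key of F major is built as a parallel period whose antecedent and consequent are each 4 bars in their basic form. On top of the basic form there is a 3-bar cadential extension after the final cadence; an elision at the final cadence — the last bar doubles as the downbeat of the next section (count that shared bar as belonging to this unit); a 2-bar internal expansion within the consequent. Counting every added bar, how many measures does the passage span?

Basic parallel period: 4 + 4 = 8 bars.
8 (basic form) + 3 (cadential extension) + 2 (internal expansion) = 13.
The elision shares a bar with the next section but does not change this unit's count.

13 measures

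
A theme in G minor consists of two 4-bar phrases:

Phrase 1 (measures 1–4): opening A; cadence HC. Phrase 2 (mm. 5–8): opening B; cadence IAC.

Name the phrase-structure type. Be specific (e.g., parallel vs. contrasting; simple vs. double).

contrasting period

Phrase 1 ends with a half cadence (weaker) and phrase 2 with an imperfect authentic cadence (stronger): antecedent + consequent = a period.
The two phrases open with different material (A / B), so the period is contrasting.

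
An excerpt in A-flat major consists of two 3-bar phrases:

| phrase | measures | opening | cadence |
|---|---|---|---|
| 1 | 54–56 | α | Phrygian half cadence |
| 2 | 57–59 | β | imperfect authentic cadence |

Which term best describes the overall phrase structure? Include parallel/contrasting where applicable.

Phrase 1 ends with a Phrygian half cadence (weaker) and phrase 2 with an imperfect authentic cadence (stronger): antecedent + consequent = a period.
The two phrases open with different material (α / β), so the period is contrasting.

contrasting period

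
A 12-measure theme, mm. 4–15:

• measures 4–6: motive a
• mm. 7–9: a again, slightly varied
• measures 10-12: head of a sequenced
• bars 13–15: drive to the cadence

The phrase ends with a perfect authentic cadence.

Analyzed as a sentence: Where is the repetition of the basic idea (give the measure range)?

measures 7–9

The presentation of a sentence is the basic idea (measures 4-6) plus its repetition (mm. 7–9); the repetition of the basic idea is therefore mm. 7–9.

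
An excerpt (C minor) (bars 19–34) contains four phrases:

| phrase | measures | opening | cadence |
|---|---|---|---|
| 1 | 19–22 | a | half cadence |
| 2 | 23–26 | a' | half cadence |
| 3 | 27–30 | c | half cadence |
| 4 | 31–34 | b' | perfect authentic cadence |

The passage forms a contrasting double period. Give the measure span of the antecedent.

measures 19–26

In a double period the four phrases pair into a large antecedent (phrases 1–2, ending half cadence) and a large consequent (phrases 3–4, ending perfect authentic cadence). The antecedent spans mm. 19–26.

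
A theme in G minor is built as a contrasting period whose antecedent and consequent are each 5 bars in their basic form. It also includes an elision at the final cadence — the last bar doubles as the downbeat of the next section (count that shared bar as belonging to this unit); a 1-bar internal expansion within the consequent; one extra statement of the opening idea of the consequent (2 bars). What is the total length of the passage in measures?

Basic contrasting period: 5 + 5 = 10 bars.
10 (basic form) + 1 (internal expansion) + 2 (extra statement) = 13.
The elision shares a bar with the next section but does not change this unit's count.

13 measures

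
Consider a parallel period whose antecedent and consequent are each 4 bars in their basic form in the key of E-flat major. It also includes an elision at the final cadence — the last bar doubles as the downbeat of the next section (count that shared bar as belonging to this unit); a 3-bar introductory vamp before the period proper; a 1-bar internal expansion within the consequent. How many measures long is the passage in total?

Basic parallel period: 4 + 4 = 8 bars.
8 (basic form) + 3 (introduction) + 1 (internal expansion) = 12.
The elision shares a bar with the next section but does not change this unit's count.

12 measures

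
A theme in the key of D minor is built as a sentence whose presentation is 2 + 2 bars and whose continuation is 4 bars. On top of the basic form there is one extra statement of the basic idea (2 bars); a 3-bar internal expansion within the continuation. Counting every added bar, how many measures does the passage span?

13 measures

Basic sentence: 2 + 2 + 4 = 8 bars.
8 (basic form) + 2 (extra statement) + 3 (internal expansion) = 13.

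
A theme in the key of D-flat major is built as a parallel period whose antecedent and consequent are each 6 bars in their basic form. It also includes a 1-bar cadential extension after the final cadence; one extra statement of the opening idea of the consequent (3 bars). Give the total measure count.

16 measures

Basic parallel period: 6 + 6 = 12 bars.
12 (basic form) + 1 (cadential extension) + 3 (extra statement) = 16.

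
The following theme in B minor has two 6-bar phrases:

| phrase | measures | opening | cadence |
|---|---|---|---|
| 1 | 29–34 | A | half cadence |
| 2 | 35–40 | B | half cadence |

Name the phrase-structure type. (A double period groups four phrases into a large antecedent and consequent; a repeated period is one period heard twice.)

phrase group

The second phrase closes with a half cadence, which is not stronger than the first phrase's half cadence; without a weak→strong cadential pair there is no antecedent–consequent relationship, so this is a phrase group rather than a period.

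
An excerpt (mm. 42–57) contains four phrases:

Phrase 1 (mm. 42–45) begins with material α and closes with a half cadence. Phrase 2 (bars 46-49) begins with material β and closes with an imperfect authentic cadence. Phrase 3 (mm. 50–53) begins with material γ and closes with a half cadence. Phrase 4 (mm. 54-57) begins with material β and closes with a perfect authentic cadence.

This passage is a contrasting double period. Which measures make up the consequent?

In a double period the four phrases pair into a large antecedent (phrases 1–2, ending imperfect authentic cadence) and a large consequent (phrases 3–4, ending perfect authentic cadence). The consequent spans mm. 50–57.

measures 50–57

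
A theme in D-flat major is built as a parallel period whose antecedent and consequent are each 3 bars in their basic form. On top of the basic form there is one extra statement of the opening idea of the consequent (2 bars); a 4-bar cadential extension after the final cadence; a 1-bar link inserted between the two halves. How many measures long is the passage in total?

Basic parallel period: 3 + 3 = 6 bars.
6 (basic form) + 2 (extra statement) + 4 (cadential extension) + 1 (link) = 13.

13 measures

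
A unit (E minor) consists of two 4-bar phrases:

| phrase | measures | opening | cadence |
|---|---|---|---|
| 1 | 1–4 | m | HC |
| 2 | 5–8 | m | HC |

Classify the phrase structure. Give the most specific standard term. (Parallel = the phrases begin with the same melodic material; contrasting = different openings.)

repeated phrase

Both phrases have the same opening (m) and the same cadence (half cadence): the second is a restatement, not a consequent, so this is a repeated phrase rather than a period.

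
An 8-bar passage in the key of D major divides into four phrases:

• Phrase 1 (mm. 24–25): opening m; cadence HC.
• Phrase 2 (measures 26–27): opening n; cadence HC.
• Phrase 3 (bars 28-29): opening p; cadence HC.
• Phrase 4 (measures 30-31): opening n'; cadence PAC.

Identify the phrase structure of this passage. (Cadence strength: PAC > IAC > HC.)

contrasting double period

Four phrases in two halves: the first half (measures 24-27) ends with a half cadence, the second (bars 28-31) with a perfect authentic cadence — a large antecedent–consequent pair, i.e. a double period.
Phrase 3 begins with different material from phrase 1, making it contrasting.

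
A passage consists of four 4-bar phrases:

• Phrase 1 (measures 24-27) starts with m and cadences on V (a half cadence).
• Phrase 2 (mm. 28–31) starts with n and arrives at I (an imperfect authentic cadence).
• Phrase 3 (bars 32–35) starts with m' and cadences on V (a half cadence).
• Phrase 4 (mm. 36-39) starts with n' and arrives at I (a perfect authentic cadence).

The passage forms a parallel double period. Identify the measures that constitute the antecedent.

measures 24–31

In a double period the four phrases pair into a large antecedent (phrases 1–2, ending imperfect authentic cadence) and a large consequent (phrases 3–4, ending perfect authentic cadence). The antecedent spans mm. 24-31.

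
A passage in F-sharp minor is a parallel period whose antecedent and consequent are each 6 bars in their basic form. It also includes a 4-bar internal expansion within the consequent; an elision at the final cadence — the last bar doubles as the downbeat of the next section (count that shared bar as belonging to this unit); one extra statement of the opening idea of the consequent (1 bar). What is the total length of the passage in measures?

Basic parallel period: 6 + 6 = 12 bars.
12 (basic form) + 4 (internal expansion) + 1 (extra statement) = 17.
The elision shares a bar with the next section but does not change this unit's count.

17 measures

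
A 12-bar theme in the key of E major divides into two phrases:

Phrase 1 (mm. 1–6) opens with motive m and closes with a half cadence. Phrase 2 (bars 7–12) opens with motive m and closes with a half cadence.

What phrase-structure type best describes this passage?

Both phrases have the same opening (m) and the same cadence (half cadence): the second is a restatement, not a consequent, so this is a repeated phrase rather than a period.

repeated phrase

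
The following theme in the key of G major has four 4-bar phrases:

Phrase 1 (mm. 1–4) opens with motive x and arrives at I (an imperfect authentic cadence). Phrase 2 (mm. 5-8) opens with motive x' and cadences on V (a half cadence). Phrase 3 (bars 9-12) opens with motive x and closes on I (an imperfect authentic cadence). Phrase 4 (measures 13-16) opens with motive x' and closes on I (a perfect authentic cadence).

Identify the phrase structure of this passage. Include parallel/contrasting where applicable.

Four phrases in two halves: the first half (mm. 1-8) ends with a half cadence, the second (measures 9–16) with a perfect authentic cadence — a large antecedent–consequent pair, i.e. a double period.
Phrase 3 begins with the same material as phrase 1, making it parallel.

parallel double period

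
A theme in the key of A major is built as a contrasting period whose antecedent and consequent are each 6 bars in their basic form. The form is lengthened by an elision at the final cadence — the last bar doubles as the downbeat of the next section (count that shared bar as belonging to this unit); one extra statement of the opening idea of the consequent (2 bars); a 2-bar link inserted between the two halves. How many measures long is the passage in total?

16 measures

Basic contrasting period: 6 + 6 = 12 bars.
12 (basic form) + 2 (extra statement) + 2 (link) = 16.
The elision shares a bar with the next section but does not change this unit's count.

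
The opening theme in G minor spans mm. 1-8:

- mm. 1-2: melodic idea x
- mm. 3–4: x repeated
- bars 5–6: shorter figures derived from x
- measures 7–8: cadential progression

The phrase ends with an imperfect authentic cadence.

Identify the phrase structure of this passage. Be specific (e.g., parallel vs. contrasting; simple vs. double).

sentence

Basic idea (mm. 1-2) + its repetition (measures 3–4) form the presentation; fragmentation and cadence (bars 5–8) form the continuation — the 8-bar whole is a sentence.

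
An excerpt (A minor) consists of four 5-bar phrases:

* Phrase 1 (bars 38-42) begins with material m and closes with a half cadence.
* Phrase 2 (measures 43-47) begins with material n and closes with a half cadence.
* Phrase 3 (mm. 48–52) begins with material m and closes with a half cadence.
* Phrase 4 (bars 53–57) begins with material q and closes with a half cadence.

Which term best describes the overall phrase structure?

phrase group

Phrase 4 ends with a half cadence, no stronger than phrase 2's half cadence, so the four phrases do not form a double period; nor do phrases 3–4 duplicate 1–2, so it is not a repeated period. With no phrase reaching a conclusive cadence, the passage is a phrase group.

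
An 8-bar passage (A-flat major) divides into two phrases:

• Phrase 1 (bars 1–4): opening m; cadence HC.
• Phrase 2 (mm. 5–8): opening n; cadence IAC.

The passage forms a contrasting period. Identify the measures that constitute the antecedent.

The antecedent is the phrase ending with the weaker cadence (half cadence, phrase 1) and the consequent the one ending more conclusively (imperfect authentic cadence, phrase 2); the antecedent is measures 1-4.

measures 1–4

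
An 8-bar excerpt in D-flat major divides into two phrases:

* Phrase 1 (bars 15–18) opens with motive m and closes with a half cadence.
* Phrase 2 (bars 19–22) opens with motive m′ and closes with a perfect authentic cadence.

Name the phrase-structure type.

parallel period

Phrase 1 ends with a half cadence (weaker) and phrase 2 with a perfect authentic cadence (stronger): antecedent + consequent = a period.
The two phrases open with the same material (m / m′), so the period is parallel.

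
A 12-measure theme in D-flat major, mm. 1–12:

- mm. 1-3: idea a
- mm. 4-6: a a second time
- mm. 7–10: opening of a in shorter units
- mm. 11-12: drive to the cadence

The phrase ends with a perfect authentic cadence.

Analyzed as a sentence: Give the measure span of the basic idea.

The presentation of a sentence is the basic idea (bars 1–3) plus its repetition (mm. 4–6); the basic idea is therefore mm. 1-3.

measures 1–3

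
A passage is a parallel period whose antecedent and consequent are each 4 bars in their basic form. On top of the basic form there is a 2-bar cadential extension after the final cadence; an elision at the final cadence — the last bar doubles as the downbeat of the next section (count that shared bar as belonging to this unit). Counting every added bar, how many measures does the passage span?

10 measures

Basic parallel period: 4 + 4 = 8 bars.
8 (basic form) + 2 (cadential extension) = 10.
The elision shares a bar with the next section but does not change this unit's count.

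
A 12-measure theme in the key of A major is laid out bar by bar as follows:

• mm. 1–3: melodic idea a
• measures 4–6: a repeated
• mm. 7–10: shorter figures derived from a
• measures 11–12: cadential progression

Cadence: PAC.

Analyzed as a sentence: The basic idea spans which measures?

measures 1–3

The presentation of a sentence is the basic idea (mm. 1–3) plus its repetition (mm. 4–6); the basic idea is therefore mm. 1-3.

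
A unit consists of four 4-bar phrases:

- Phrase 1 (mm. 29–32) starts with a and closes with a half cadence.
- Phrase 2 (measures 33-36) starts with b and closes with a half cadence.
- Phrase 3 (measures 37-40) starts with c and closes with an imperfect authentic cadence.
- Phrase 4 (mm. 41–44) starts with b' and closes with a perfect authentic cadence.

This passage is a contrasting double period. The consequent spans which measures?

measures 37–44

In a double period the four phrases pair into a large antecedent (phrases 1–2, ending half cadence) and a large consequent (phrases 3–4, ending perfect authentic cadence). The consequent spans mm. 37–44.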